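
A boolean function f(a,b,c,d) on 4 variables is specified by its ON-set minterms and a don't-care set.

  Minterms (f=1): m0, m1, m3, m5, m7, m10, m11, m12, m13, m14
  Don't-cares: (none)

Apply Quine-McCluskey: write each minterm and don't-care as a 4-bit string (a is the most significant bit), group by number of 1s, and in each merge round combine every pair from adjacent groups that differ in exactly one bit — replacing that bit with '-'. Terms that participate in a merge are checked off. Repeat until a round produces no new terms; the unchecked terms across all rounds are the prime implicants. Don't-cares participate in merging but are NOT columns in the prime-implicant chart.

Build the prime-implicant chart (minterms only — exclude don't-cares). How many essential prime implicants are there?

[col 0] 0000*, 0001*, 0011*, 0101*, 0111*, 1010*, 1011*, 1100*, 1101*, 1110*
[col 1] -011, -101, 0-01*, 0-11*, 00-1*, 000-, 01-1*, 1-10, 101-, 11-0, 110-
[col 2] 0--1
Prime implicants: -011, -101, 0--1, 000-, 1-10, 101-, 11-0, 110-
PI chart (minterm → PIs covering it):
  0 | 000-  (sole → essential)
  1 | 0--1,000-
  3 | -011,0--1
  5 | -101,0--1
  7 | 0--1  (sole → essential)
  10 | 1-10,101-
  11 | -011,101-
  12 | 11-0,110-
  13 | -101,110-
  14 | 1-10,11-0
Essential prime implicants: 0--1, 000-

2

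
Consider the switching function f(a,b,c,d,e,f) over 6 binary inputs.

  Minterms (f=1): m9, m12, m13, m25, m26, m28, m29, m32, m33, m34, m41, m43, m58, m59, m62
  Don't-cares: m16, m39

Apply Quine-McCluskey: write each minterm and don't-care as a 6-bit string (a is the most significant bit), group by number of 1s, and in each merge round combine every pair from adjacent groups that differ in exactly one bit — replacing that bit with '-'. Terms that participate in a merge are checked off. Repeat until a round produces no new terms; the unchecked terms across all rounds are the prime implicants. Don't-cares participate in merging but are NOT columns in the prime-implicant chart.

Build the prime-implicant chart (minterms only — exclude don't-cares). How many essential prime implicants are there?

Round 0: 001001✓ 001100✓ 001101✓ 010000 011001✓ 011010✓ 011100✓ 011101✓ 100000✓ 100001✓ 100010✓ 100111 101001✓ 101011✓ 111010✓ 111011✓ 111110✓
Round 1: -01001 -11010 0-1001✓ 0-1100✓ 0-1101✓ 001-01✓ 00110-✓ 011-01✓ 01110-✓ 1-1011 10-001 1000-0 10000- 1010-1 111-10 11101-
Round 2: 0-1-01 0-110-
PIs = {-01001, -11010, 0-1-01, 0-110-, 010000, 1-1011, 10-001, 1000-0, 10000-, 100111, 1010-1, 111-10, 11101-}
Coverage chart:
  m9: -01001,0-1-01
  m12: 0-110- ←essential
  m13: 0-1-01,0-110-
  m25: 0-1-01 ←essential
  m26: -11010 ←essential
  m28: 0-110- ←essential
  m29: 0-1-01,0-110-
  m32: 1000-0,10000-
  m33: 10-001,10000-
  m34: 1000-0 ←essential
  m41: -01001,10-001,1010-1
  m43: 1-1011,1010-1
  m58: -11010,111-10,11101-
  m59: 1-1011,11101-
  m62: 111-10 ←essential
Essential: -11010, 0-1-01, 0-110-, 1000-0, 111-10

5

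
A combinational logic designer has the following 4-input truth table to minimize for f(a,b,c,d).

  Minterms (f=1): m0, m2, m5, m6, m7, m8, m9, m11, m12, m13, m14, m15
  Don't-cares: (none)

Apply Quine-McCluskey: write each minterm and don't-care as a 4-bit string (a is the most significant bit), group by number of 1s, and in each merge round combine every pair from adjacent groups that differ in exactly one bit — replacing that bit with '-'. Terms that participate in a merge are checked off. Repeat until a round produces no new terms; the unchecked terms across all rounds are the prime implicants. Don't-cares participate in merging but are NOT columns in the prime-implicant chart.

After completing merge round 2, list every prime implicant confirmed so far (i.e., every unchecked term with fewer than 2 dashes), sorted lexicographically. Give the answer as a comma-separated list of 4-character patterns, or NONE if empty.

size-2^0 implicants → 0000(✓)  0010(✓)  0101(✓)  0110(✓)  0111(✓)  1000(✓)  1001(✓)  1011(✓)  1100(✓)  1101(✓)  1110(✓)  1111(✓)
size-2^1 implicants → -000  -101(✓)  -110(✓)  -111(✓)  0-10  00-0  01-1(✓)  011-(✓)  1-00(✓)  1-01(✓)  1-11(✓)  10-1(✓)  100-(✓)  11-0(✓)  11-1(✓)  110-(✓)  111-(✓)
size-2^2 implicants → -1-1  -11-  1--1  1-0-  11--
Unchecked terms (primes): -000, -1-1, -11-, 0-10, 00-0, 1--1, 1-0-, 11--

-000, 0-10, 00-0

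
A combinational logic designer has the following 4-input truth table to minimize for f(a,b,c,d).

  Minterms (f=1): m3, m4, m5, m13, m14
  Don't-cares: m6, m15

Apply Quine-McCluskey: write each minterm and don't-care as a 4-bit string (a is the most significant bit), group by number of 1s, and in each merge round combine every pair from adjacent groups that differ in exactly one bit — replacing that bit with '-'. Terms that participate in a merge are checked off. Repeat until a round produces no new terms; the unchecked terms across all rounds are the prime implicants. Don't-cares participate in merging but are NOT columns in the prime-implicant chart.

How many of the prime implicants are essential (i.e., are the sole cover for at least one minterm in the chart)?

Round 0: 0011 0100✓ 0101✓ 0110✓ 1101✓ 1110✓ 1111✓
Round 1: -101 -110 01-0 010- 11-1 111-
PIs = {-101, -110, 0011, 01-0, 010-, 11-1, 111-}
Coverage chart:
  m3: 0011 ←essential
  m4: 01-0,010-
  m5: -101,010-
  m13: -101,11-1
  m14: -110,111-
Essential: 0011

1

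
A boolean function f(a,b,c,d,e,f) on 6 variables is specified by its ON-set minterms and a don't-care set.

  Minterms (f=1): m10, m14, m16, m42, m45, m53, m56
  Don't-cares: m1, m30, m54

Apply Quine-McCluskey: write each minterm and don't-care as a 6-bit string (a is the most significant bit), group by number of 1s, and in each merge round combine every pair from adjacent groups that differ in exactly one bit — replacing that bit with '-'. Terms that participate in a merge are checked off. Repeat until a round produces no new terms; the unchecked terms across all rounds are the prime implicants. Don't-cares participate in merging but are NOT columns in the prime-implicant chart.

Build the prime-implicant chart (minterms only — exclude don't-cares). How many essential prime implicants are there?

5

[col 0] 000001, 001010*, 001110*, 010000, 011110*, 101010*, 101101, 110101, 110110, 111000
[col 1] -01010, 0-1110, 001-10
Prime implicants: -01010, 0-1110, 000001, 001-10, 010000, 101101, 110101, 110110, 111000
PI chart (minterm → PIs covering it):
  10 | -01010,001-10
  14 | 0-1110,001-10
  16 | 010000  (sole → essential)
  42 | -01010  (sole → essential)
  45 | 101101  (sole → essential)
  53 | 110101  (sole → essential)
  56 | 111000  (sole → essential)
Essential prime implicants: -01010, 010000, 101101, 110101, 111000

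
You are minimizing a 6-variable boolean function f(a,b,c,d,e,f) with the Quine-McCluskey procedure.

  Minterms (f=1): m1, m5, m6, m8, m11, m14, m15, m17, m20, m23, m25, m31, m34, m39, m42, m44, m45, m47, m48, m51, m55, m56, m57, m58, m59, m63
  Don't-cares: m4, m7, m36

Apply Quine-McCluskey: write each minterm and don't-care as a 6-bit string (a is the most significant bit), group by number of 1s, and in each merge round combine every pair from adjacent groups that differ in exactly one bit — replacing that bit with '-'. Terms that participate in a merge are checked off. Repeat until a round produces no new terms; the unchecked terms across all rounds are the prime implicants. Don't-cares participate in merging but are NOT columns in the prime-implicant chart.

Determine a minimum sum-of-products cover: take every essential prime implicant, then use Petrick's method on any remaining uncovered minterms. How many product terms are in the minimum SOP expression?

12

Round 0: 000001✓ 000100✓ 000101✓ 000110✓ 000111✓ 001000 001011✓ 001110✓ 001111✓ 010001✓ 010100✓ 010111✓ 011001✓ 011111✓ 100010✓ 100100✓ 100111✓ 101010✓ 101100✓ 101101✓ 101111✓ 110000✓ 110011✓ 110111✓ 111000✓ 111001✓ 111010✓ 111011✓ 111111✓
Round 1: -00100 -00111✓ -01111✓ -10111✓ -11001 -11111✓ 0-0001 0-0100 0-0111✓ 0-1111✓ 00-110✓ 00-111✓ 000-01 0001-0✓ 0001-1✓ 00010-✓ 00011-✓ 001-11 00111-✓ 01-001 01-111✓ 1-0111✓ 1-1010 1-1111✓ 10-010 10-100 10-111✓ 1011-1 10110- 11-000 11-011✓ 11-111✓ 110-11✓ 111-11✓ 1110-0✓ 1110-1✓ 11100-✓ 11101-✓
Round 2: --0111✓ --1111✓ -0-111✓ -1-111✓ 0--111✓ 00-11- 0001-- 1--111✓ 11--11 1110--
Round 3: ---111
PIs = {---111, -00100, -11001, 0-0001, 0-0100, 00-11-, 000-01, 0001--, 001-11, 001000, 01-001, 1-1010, 10-010, 10-100, 1011-1, 10110-, 11--11, 11-000, 1110--}
Coverage chart:
  m1: 0-0001,000-01
  m5: 000-01,0001--
  m6: 00-11-,0001--
  m8: 001000 ←essential
  m11: 001-11 ←essential
  m14: 00-11- ←essential
  m15: ---111,00-11-,001-11
  m17: 0-0001,01-001
  m20: 0-0100 ←essential
  m23: ---111 ←essential
  m25: -11001,01-001
  m31: ---111 ←essential
  m34: 10-010 ←essential
  m39: ---111 ←essential
  m42: 1-1010,10-010
  m44: 10-100,10110-
  m45: 1011-1,10110-
  m47: ---111,1011-1
  m48: 11-000 ←essential
  m51: 11--11 ←essential
  m55: ---111,11--11
  m56: 11-000,1110--
  m57: -11001,1110--
  m58: 1-1010,1110--
  m59: 11--11,1110--
  m63: ---111,11--11
Essential: ---111, 0-0100, 00-11-, 001-11, 001000, 10-010, 11--11, 11-000
Petrick residual → 000-01, 01-001, 10110-, 1110--
Min cover (12 terms): def + a'c'de'f' + a'b'de + a'b'c'e'f + a'b'cef + a'b'cd'e'f' + a'bd'e'f + ab'd'ef' + ab'cde' + abef + abd'e'f' + abcd'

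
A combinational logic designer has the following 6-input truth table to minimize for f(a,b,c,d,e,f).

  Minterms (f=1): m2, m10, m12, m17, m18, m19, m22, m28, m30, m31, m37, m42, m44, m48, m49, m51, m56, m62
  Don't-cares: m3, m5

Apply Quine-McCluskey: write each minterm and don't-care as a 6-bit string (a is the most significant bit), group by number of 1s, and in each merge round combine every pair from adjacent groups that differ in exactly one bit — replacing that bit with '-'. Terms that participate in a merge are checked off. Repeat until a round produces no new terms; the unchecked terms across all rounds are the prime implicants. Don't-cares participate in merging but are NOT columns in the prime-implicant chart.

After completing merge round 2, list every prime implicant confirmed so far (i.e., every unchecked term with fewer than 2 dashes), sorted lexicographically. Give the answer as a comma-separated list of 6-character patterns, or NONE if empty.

Round 0: 000010✓ 000011✓ 000101✓ 001010✓ 001100✓ 010001✓ 010010✓ 010011✓ 010110✓ 011100✓ 011110✓ 011111✓ 100101✓ 101010✓ 101100✓ 110000✓ 110001✓ 110011✓ 111000✓ 111110✓
Round 1: -00101 -01010 -01100 -10001✓ -10011✓ -11110 0-0010✓ 0-0011✓ 0-1100 00-010 00001-✓ 01-110 010-10 0100-1✓ 01001-✓ 0111-0 01111- 11-000 1100-1✓ 11000-
Round 2: -100-1 0-001-
PIs = {-00101, -01010, -01100, -100-1, -11110, 0-001-, 0-1100, 00-010, 01-110, 010-10, 0111-0, 01111-, 11-000, 11000-}

-00101, -01010, -01100, -11110, 0-1100, 00-010, 01-110, 010-10, 0111-0, 01111-, 11-000, 11000-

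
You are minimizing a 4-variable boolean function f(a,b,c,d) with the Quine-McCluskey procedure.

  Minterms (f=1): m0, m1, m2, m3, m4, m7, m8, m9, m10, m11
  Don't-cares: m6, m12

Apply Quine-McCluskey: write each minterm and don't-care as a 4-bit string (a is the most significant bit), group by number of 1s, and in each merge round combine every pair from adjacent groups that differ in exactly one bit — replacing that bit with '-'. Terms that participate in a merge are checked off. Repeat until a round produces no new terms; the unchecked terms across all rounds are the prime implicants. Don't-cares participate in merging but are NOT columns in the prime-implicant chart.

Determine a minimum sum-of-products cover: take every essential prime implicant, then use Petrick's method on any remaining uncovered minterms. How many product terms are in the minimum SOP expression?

[col 0] 0000*, 0001*, 0010*, 0011*, 0100*, 0110*, 0111*, 1000*, 1001*, 1010*, 1011*, 1100*
[col 1] -000*, -001*, -010*, -011*, -100*, 0-00*, 0-10*, 0-11*, 00-0*, 00-1*, 000-*, 001-*, 01-0*, 011-*, 1-00*, 10-0*, 10-1*, 100-*, 101-*
[col 2] --00, -0-0*, -0-1*, -00-*, -01-*, 0--0, 0-1-, 00--*, 10--*
[col 3] -0--
Prime implicants: --00, -0--, 0--0, 0-1-
PI chart (minterm → PIs covering it):
  0 | --00,-0--,0--0
  1 | -0--  (sole → essential)
  2 | -0--,0--0,0-1-
  3 | -0--,0-1-
  4 | --00,0--0
  7 | 0-1-  (sole → essential)
  8 | --00,-0--
  9 | -0--  (sole → essential)
  10 | -0--  (sole → essential)
  11 | -0--  (sole → essential)
Essential prime implicants: -0--, 0-1-
Petrick residual → --00
Minimum SOP uses 3 PIs: c'd' + b' + a'c

3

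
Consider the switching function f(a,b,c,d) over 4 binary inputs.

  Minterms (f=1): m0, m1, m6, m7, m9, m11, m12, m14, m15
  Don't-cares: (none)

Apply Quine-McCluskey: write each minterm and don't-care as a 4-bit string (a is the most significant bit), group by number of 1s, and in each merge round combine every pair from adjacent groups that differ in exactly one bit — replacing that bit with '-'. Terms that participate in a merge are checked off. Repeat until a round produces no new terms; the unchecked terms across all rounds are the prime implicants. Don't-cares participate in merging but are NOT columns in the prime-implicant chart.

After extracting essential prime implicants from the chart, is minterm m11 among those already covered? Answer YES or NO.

NO

[col 0] 0000*, 0001*, 0110*, 0111*, 1001*, 1011*, 1100*, 1110*, 1111*
[col 1] -001, -110*, -111*, 000-, 011-*, 1-11, 10-1, 11-0, 111-*
[col 2] -11-
Prime implicants: -001, -11-, 000-, 1-11, 10-1, 11-0
PI chart (minterm → PIs covering it):
  0 | 000-  (sole → essential)
  1 | -001,000-
  6 | -11-  (sole → essential)
  7 | -11-  (sole → essential)
  9 | -001,10-1
  11 | 1-11,10-1
  12 | 11-0  (sole → essential)
  14 | -11-,11-0
  15 | -11-,1-11
Essential prime implicants: -11-, 000-, 11-0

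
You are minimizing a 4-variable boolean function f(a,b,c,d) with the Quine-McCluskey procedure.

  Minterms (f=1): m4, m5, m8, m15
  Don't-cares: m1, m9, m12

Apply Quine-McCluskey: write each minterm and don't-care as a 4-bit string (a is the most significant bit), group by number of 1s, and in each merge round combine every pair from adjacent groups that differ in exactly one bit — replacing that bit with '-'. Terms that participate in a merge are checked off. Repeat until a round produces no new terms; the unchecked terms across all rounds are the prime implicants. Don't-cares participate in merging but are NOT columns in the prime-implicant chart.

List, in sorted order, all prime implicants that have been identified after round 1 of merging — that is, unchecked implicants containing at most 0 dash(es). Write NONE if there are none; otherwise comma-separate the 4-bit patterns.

1111

size-2^0 implicants → 0001(✓)  0100(✓)  0101(✓)  1000(✓)  1001(✓)  1100(✓)  1111
size-2^1 implicants → -001  -100  0-01  010-  1-00  100-
Unchecked terms (primes): -001, -100, 0-01, 010-, 1-00, 100-, 1111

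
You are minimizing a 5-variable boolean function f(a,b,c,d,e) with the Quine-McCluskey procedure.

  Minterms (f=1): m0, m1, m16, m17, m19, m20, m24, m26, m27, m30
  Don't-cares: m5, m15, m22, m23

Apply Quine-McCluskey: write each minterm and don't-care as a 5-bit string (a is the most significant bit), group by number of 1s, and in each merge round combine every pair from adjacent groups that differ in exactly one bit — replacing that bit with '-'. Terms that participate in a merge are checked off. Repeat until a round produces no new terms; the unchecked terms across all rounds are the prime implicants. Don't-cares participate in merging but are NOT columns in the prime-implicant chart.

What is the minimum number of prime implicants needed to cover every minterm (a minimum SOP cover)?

Round 0: 00000✓ 00001✓ 00101✓ 01111 10000✓ 10001✓ 10011✓ 10100✓ 10110✓ 10111✓ 11000✓ 11010✓ 11011✓ 11110✓
Round 1: -0000✓ -0001✓ 00-01 0000-✓ 1-000 1-011 1-110 10-00 10-11 100-1 1000-✓ 101-0 1011- 11-10 110-0 1101-
Round 2: -000-
PIs = {-000-, 00-01, 01111, 1-000, 1-011, 1-110, 10-00, 10-11, 100-1, 101-0, 1011-, 11-10, 110-0, 1101-}
Coverage chart:
  m0: -000- ←essential
  m1: -000-,00-01
  m16: -000-,1-000,10-00
  m17: -000-,100-1
  m19: 1-011,10-11,100-1
  m20: 10-00,101-0
  m24: 1-000,110-0
  m26: 11-10,110-0,1101-
  m27: 1-011,1101-
  m30: 1-110,11-10
Essential: -000-
Petrick residual → 1-000, 1-011, 10-00, 11-10
Min cover (5 terms): b'c'd' + ac'd'e' + ac'de + ab'd'e' + abde'

5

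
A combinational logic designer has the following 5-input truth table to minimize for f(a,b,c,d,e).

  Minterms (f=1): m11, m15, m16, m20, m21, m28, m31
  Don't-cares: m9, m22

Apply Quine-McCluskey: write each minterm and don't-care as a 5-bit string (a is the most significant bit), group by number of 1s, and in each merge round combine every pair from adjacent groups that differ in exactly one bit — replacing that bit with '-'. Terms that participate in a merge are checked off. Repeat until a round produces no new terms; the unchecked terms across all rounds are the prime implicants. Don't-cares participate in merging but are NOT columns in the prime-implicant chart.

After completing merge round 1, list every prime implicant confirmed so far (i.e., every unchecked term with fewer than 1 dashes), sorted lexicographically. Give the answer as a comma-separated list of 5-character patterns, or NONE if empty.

size-2^0 implicants → 01001(✓)  01011(✓)  01111(✓)  10000(✓)  10100(✓)  10101(✓)  10110(✓)  11100(✓)  11111(✓)
size-2^1 implicants → -1111  01-11  010-1  1-100  10-00  101-0  1010-
Unchecked terms (primes): -1111, 01-11, 010-1, 1-100, 10-00, 101-0, 1010-

NONE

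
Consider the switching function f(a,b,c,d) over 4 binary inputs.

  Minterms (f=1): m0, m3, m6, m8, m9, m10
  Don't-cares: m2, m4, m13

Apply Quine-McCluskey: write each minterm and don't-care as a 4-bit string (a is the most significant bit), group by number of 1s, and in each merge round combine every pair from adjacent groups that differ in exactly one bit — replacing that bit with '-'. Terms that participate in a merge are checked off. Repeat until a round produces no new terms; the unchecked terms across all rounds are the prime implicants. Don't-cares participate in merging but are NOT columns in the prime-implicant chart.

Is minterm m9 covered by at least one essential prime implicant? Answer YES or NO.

size-2^0 implicants → 0000(✓)  0010(✓)  0011(✓)  0100(✓)  0110(✓)  1000(✓)  1001(✓)  1010(✓)  1101(✓)
size-2^1 implicants → -000(✓)  -010(✓)  0-00(✓)  0-10(✓)  00-0(✓)  001-  01-0(✓)  1-01  10-0(✓)  100-
size-2^2 implicants → -0-0  0--0
Unchecked terms (primes): -0-0, 0--0, 001-, 1-01, 100-
Minterm coverage:
  m0 ⊆ -0-0,0--0
  m3 ⊆ 001- [E]
  m6 ⊆ 0--0 [E]
  m8 ⊆ -0-0,100-
  m9 ⊆ 1-01,100-
  m10 ⊆ -0-0 [E]
E = {-0-0, 0--0, 001-}

NO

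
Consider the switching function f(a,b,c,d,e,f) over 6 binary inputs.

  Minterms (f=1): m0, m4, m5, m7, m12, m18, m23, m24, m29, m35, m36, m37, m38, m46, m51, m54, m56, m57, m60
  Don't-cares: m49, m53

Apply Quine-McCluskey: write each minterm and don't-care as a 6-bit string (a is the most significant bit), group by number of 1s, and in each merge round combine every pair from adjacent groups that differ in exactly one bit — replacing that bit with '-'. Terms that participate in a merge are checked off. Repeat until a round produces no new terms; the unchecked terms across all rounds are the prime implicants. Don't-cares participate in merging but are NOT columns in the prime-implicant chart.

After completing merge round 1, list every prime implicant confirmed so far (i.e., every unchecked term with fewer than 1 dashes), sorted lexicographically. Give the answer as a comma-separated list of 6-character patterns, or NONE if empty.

[col 0] 000000*, 000100*, 000101*, 000111*, 001100*, 010010, 010111*, 011000*, 011101, 100011*, 100100*, 100101*, 100110*, 101110*, 110001*, 110011*, 110101*, 110110*, 111000*, 111001*, 111100*
[col 1] -00100*, -00101*, -11000, 0-0111, 00-100, 000-00, 0001-1, 00010-*, 1-0011, 1-0101, 1-0110, 10-110, 1001-0, 10010-*, 11-001, 110-01, 1100-1, 111-00, 11100-
[col 2] -0010-
Prime implicants: -0010-, -11000, 0-0111, 00-100, 000-00, 0001-1, 010010, 011101, 1-0011, 1-0101, 1-0110, 10-110, 1001-0, 11-001, 110-01, 1100-1, 111-00, 11100-

010010, 011101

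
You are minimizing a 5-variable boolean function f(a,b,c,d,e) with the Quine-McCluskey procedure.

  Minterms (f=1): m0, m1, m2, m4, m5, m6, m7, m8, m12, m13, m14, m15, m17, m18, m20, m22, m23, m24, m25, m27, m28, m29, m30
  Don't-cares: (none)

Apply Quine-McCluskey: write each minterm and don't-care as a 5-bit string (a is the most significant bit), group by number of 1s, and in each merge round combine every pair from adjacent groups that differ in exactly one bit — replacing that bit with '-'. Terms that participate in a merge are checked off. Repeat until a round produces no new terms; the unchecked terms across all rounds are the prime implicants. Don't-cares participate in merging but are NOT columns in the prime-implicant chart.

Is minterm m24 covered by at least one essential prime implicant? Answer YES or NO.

[col 0] 00000*, 00001*, 00010*, 00100*, 00101*, 00110*, 00111*, 01000*, 01100*, 01101*, 01110*, 01111*, 10001*, 10010*, 10100*, 10110*, 10111*, 11000*, 11001*, 11011*, 11100*, 11101*, 11110*
[col 1] -0001, -0010*, -0100*, -0110*, -0111*, -1000*, -1100*, -1101*, -1110*, 0-000*, 0-100*, 0-101*, 0-110*, 0-111*, 00-00*, 00-01*, 00-10*, 000-0*, 0000-*, 001-0*, 001-1*, 0010-*, 0011-*, 01-00*, 011-0*, 011-1*, 0110-*, 0111-*, 1-001, 1-100*, 1-110*, 10-10*, 101-0*, 1011-*, 11-00*, 11-01*, 110-1, 1100-*, 111-0*, 1110-*
[col 2] --100*, --110*, -0-10, -01-0*, -011-, -1-00, -11-0*, -110-, 0--00, 0-1-0*, 0-1-1*, 0-10-*, 0-11-*, 00--0, 00-0-, 001--*, 011--*, 1-1-0*, 11-0-
[col 3] --1-0, 0-1--
Prime implicants: --1-0, -0-10, -0001, -011-, -1-00, -110-, 0--00, 0-1--, 00--0, 00-0-, 1-001, 11-0-, 110-1
PI chart (minterm → PIs covering it):
  0 | 0--00,00--0,00-0-
  1 | -0001,00-0-
  2 | -0-10,00--0
  4 | --1-0,0--00,0-1--,00--0,00-0-
  5 | 0-1--,00-0-
  6 | --1-0,-0-10,-011-,0-1--,00--0
  7 | -011-,0-1--
  8 | -1-00,0--00
  12 | --1-0,-1-00,-110-,0--00,0-1--
  13 | -110-,0-1--
  14 | --1-0,0-1--
  15 | 0-1--  (sole → essential)
  17 | -0001,1-001
  18 | -0-10  (sole → essential)
  20 | --1-0  (sole → essential)
  22 | --1-0,-0-10,-011-
  23 | -011-  (sole → essential)
  24 | -1-00,11-0-
  25 | 1-001,11-0-,110-1
  27 | 110-1  (sole → essential)
  28 | --1-0,-1-00,-110-,11-0-
  29 | -110-,11-0-
  30 | --1-0  (sole → essential)
Essential prime implicants: --1-0, -0-10, -011-, 0-1--, 110-1

NO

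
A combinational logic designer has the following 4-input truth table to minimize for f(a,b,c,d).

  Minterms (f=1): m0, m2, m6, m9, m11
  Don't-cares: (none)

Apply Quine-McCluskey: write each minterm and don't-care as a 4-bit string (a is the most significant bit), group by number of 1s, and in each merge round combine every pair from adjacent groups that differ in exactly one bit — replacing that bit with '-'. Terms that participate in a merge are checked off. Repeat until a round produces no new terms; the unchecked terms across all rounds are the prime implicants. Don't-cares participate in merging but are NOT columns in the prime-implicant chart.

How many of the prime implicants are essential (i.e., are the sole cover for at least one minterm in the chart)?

size-2^0 implicants → 0000(✓)  0010(✓)  0110(✓)  1001(✓)  1011(✓)
size-2^1 implicants → 0-10  00-0  10-1
Unchecked terms (primes): 0-10, 00-0, 10-1
Minterm coverage:
  m0 ⊆ 00-0 [E]
  m2 ⊆ 0-10,00-0
  m6 ⊆ 0-10 [E]
  m9 ⊆ 10-1 [E]
  m11 ⊆ 10-1 [E]
E = {0-10, 00-0, 10-1}

3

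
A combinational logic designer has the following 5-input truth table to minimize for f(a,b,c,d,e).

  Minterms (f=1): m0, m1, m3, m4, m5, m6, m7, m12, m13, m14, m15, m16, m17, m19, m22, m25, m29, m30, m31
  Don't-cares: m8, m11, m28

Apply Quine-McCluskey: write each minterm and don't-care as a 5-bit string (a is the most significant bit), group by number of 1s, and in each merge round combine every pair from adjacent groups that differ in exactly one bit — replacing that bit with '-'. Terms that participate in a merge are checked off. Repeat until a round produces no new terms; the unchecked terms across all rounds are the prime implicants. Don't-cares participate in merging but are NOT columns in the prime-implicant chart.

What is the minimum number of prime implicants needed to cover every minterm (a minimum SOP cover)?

size-2^0 implicants → 00000(✓)  00001(✓)  00011(✓)  00100(✓)  00101(✓)  00110(✓)  00111(✓)  01000(✓)  01011(✓)  01100(✓)  01101(✓)  01110(✓)  01111(✓)  10000(✓)  10001(✓)  10011(✓)  10110(✓)  11001(✓)  11100(✓)  11101(✓)  11110(✓)  11111(✓)
size-2^1 implicants → -0000(✓)  -0001(✓)  -0011(✓)  -0110(✓)  -1100(✓)  -1101(✓)  -1110(✓)  -1111(✓)  0-000(✓)  0-011(✓)  0-100(✓)  0-101(✓)  0-110(✓)  0-111(✓)  00-00(✓)  00-01(✓)  00-11(✓)  000-1(✓)  0000-(✓)  001-0(✓)  001-1(✓)  0010-(✓)  0011-(✓)  01-00(✓)  01-11(✓)  011-0(✓)  011-1(✓)  0110-(✓)  0111-(✓)  1-001  1-110(✓)  100-1(✓)  1000-(✓)  11-01  111-0(✓)  111-1(✓)  1110-(✓)  1111-(✓)
size-2^2 implicants → --110  -00-1  -000-  -11-0(✓)  -11-1(✓)  -110-(✓)  -111-(✓)  0--00  0--11  0-1-0(✓)  0-1-1(✓)  0-10-(✓)  0-11-(✓)  00--1  00-0-  001--(✓)  011--(✓)  111--(✓)
size-2^3 implicants → -11--  0-1--
Unchecked terms (primes): --110, -00-1, -000-, -11--, 0--00, 0--11, 0-1--, 00--1, 00-0-, 1-001, 11-01
Minterm coverage:
  m0 ⊆ -000-,0--00,00-0-
  m1 ⊆ -00-1,-000-,00--1,00-0-
  m3 ⊆ -00-1,0--11,00--1
  m4 ⊆ 0--00,0-1--,00-0-
  m5 ⊆ 0-1--,00--1,00-0-
  m6 ⊆ --110,0-1--
  m7 ⊆ 0--11,0-1--,00--1
  m12 ⊆ -11--,0--00,0-1--
  m13 ⊆ -11--,0-1--
  m14 ⊆ --110,-11--,0-1--
  m15 ⊆ -11--,0--11,0-1--
  m16 ⊆ -000- [E]
  m17 ⊆ -00-1,-000-,1-001
  m19 ⊆ -00-1 [E]
  m22 ⊆ --110 [E]
  m25 ⊆ 1-001,11-01
  m29 ⊆ -11--,11-01
  m30 ⊆ --110,-11--
  m31 ⊆ -11-- [E]
E = {--110, -00-1, -000-, -11--}
Petrick residual → 0-1--, 1-001
Cover = cde' + b'c'e + b'c'd' + bc + a'c + ac'd'e  |cover|=6

6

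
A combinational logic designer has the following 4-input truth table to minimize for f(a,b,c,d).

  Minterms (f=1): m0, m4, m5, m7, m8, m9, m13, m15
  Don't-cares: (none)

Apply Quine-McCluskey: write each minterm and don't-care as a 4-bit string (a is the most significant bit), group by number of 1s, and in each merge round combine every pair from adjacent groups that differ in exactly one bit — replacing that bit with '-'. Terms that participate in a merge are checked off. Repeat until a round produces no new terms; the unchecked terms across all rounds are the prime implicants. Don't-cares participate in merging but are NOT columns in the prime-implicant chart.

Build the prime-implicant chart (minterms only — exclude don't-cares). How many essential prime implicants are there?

Round 0: 0000✓ 0100✓ 0101✓ 0111✓ 1000✓ 1001✓ 1101✓ 1111✓
Round 1: -000 -101✓ -111✓ 0-00 01-1✓ 010- 1-01 100- 11-1✓
Round 2: -1-1
PIs = {-000, -1-1, 0-00, 010-, 1-01, 100-}
Coverage chart:
  m0: -000,0-00
  m4: 0-00,010-
  m5: -1-1,010-
  m7: -1-1 ←essential
  m8: -000,100-
  m9: 1-01,100-
  m13: -1-1,1-01
  m15: -1-1 ←essential
Essential: -1-1

1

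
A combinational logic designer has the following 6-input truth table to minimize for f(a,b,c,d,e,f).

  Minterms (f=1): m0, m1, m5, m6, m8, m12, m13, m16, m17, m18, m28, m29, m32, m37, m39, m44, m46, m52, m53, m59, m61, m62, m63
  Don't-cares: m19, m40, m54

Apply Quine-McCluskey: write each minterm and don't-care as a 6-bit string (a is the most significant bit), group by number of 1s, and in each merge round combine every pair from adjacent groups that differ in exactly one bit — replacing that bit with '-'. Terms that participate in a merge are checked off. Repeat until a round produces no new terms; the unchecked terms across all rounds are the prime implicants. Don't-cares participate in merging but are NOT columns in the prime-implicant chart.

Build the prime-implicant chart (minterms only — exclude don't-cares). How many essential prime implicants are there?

[col 0] 000000*, 000001*, 000101*, 000110, 001000*, 001100*, 001101*, 010000*, 010001*, 010010*, 010011*, 011100*, 011101*, 100000*, 100101*, 100111*, 101000*, 101100*, 101110*, 110100*, 110101*, 110110*, 111011*, 111101*, 111110*, 111111*
[col 1] -00000*, -00101, -01000*, -01100*, -11101, 0-0000*, 0-0001*, 0-1100*, 0-1101*, 00-000*, 00-101, 000-01, 00000-*, 001-00*, 00110-*, 0100-0*, 0100-1*, 01000-*, 01001-*, 01110-*, 1-0101, 1-1110, 10-000*, 1001-1, 101-00*, 1011-0, 11-101, 11-110, 1101-0, 11010-, 111-11, 1111-1, 11111-
[col 2] -0-000, -01-00, 0-000-, 0-110-, 0100--
Prime implicants: -0-000, -00101, -01-00, -11101, 0-000-, 0-110-, 00-101, 000-01, 000110, 0100--, 1-0101, 1-1110, 1001-1, 1011-0, 11-101, 11-110, 1101-0, 11010-, 111-11, 1111-1, 11111-
PI chart (minterm → PIs covering it):
  0 | -0-000,0-000-
  1 | 0-000-,000-01
  5 | -00101,00-101,000-01
  6 | 000110  (sole → essential)
  8 | -0-000,-01-00
  12 | -01-00,0-110-
  13 | 0-110-,00-101
  16 | 0-000-,0100--
  17 | 0-000-,0100--
  18 | 0100--  (sole → essential)
  28 | 0-110-  (sole → essential)
  29 | -11101,0-110-
  32 | -0-000  (sole → essential)
  37 | -00101,1-0101,1001-1
  39 | 1001-1  (sole → essential)
  44 | -01-00,1011-0
  46 | 1-1110,1011-0
  52 | 1101-0,11010-
  53 | 1-0101,11-101,11010-
  59 | 111-11  (sole → essential)
  61 | -11101,11-101,1111-1
  62 | 1-1110,11-110,11111-
  63 | 111-11,1111-1,11111-
Essential prime implicants: -0-000, 0-110-, 000110, 0100--, 1001-1, 111-11

6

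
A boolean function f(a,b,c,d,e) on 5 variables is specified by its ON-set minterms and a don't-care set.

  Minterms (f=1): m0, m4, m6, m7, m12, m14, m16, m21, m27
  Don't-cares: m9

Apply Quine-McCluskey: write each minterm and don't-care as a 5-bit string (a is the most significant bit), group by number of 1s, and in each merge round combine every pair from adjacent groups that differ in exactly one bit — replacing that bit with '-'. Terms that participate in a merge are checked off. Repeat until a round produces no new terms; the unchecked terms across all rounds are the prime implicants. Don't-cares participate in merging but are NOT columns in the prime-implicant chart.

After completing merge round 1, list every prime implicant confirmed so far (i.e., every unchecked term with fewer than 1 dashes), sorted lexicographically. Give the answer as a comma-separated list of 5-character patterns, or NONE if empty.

01001, 10101, 11011

size-2^0 implicants → 00000(✓)  00100(✓)  00110(✓)  00111(✓)  01001  01100(✓)  01110(✓)  10000(✓)  10101  11011
size-2^1 implicants → -0000  0-100(✓)  0-110(✓)  00-00  001-0(✓)  0011-  011-0(✓)
size-2^2 implicants → 0-1-0
Unchecked terms (primes): -0000, 0-1-0, 00-00, 0011-, 01001, 10101, 11011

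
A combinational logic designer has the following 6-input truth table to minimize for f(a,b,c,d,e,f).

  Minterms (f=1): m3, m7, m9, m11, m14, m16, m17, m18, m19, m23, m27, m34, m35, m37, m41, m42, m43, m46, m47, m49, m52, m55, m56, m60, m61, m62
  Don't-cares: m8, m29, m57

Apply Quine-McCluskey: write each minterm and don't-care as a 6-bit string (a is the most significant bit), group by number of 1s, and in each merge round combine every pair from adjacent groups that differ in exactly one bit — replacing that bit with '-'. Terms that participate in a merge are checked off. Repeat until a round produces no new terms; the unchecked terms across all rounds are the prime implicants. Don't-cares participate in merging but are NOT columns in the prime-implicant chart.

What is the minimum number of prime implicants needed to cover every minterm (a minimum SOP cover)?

13

size-2^0 implicants → 000011(✓)  000111(✓)  001000(✓)  001001(✓)  001011(✓)  001110(✓)  010000(✓)  010001(✓)  010010(✓)  010011(✓)  010111(✓)  011011(✓)  011101(✓)  100010(✓)  100011(✓)  100101  101001(✓)  101010(✓)  101011(✓)  101110(✓)  101111(✓)  110001(✓)  110100(✓)  110111(✓)  111000(✓)  111001(✓)  111100(✓)  111101(✓)  111110(✓)
size-2^1 implicants → -00011(✓)  -01001(✓)  -01011(✓)  -01110  -10001  -10111  -11101  0-0011(✓)  0-0111(✓)  0-1011(✓)  00-011(✓)  000-11(✓)  0010-1(✓)  00100-  01-011(✓)  010-11(✓)  0100-0(✓)  0100-1(✓)  01000-(✓)  01001-(✓)  1-1001  1-1110  10-010(✓)  10-011(✓)  10001-(✓)  101-10(✓)  101-11(✓)  1010-1(✓)  10101-(✓)  10111-(✓)  11-001  11-100  111-00(✓)  111-01(✓)  11100-(✓)  1111-0  11110-(✓)
size-2^2 implicants → -0-011  -010-1  0--011  0-0-11  0100--  10-01-  101-1-  111-0-
Unchecked terms (primes): -0-011, -010-1, -01110, -10001, -10111, -11101, 0--011, 0-0-11, 00100-, 0100--, 1-1001, 1-1110, 10-01-, 100101, 101-1-, 11-001, 11-100, 111-0-, 1111-0
Minterm coverage:
  m3 ⊆ -0-011,0--011,0-0-11
  m7 ⊆ 0-0-11 [E]
  m9 ⊆ -010-1,00100-
  m11 ⊆ -0-011,-010-1,0--011
  m14 ⊆ -01110 [E]
  m16 ⊆ 0100-- [E]
  m17 ⊆ -10001,0100--
  m18 ⊆ 0100-- [E]
  m19 ⊆ 0--011,0-0-11,0100--
  m23 ⊆ -10111,0-0-11
  m27 ⊆ 0--011 [E]
  m34 ⊆ 10-01- [E]
  m35 ⊆ -0-011,10-01-
  m37 ⊆ 100101 [E]
  m41 ⊆ -010-1,1-1001
  m42 ⊆ 10-01-,101-1-
  m43 ⊆ -0-011,-010-1,10-01-,101-1-
  m46 ⊆ -01110,1-1110,101-1-
  m47 ⊆ 101-1- [E]
  m49 ⊆ -10001,11-001
  m52 ⊆ 11-100 [E]
  m55 ⊆ -10111 [E]
  m56 ⊆ 111-0- [E]
  m60 ⊆ 11-100,111-0-,1111-0
  m61 ⊆ -11101,111-0-
  m62 ⊆ 1-1110,1111-0
E = {-01110, -10111, 0--011, 0-0-11, 0100--, 10-01-, 100101, 101-1-, 11-100, 111-0-}
Petrick residual → -010-1, -10001, 1-1110
Cover = b'cd'f + b'cdef' + bc'd'e'f + bc'def + a'd'ef + a'c'ef + a'bc'd' + acdef' + ab'd'e + ab'c'de'f + ab'ce + abde'f' + abce'  |cover|=13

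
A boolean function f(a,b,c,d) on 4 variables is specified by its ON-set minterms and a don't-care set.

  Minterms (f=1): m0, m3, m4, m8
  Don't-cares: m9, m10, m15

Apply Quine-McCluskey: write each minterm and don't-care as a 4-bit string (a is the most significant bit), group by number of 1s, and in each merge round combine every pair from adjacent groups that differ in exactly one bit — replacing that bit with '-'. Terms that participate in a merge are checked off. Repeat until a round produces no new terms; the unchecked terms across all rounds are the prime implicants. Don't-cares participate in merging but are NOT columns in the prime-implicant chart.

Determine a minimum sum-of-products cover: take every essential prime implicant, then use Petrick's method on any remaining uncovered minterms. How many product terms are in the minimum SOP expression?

Round 0: 0000✓ 0011 0100✓ 1000✓ 1001✓ 1010✓ 1111
Round 1: -000 0-00 10-0 100-
PIs = {-000, 0-00, 0011, 10-0, 100-, 1111}
Coverage chart:
  m0: -000,0-00
  m3: 0011 ←essential
  m4: 0-00 ←essential
  m8: -000,10-0,100-
Essential: 0-00, 0011
Petrick residual → -000
Min cover (3 terms): b'c'd' + a'c'd' + a'b'cd

3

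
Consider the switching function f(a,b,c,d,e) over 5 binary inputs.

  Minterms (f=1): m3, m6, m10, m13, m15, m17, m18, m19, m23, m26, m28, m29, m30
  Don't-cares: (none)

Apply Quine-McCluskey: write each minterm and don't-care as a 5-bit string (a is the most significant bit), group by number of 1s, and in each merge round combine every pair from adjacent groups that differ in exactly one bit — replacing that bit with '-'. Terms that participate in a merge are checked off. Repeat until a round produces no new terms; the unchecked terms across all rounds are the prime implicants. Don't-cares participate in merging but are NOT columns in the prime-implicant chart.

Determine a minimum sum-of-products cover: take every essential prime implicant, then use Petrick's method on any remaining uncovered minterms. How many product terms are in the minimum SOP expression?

Round 0: 00011✓ 00110 01010✓ 01101✓ 01111✓ 10001✓ 10010✓ 10011✓ 10111✓ 11010✓ 11100✓ 11101✓ 11110✓
Round 1: -0011 -1010 -1101 011-1 1-010 10-11 100-1 1001- 11-10 111-0 1110-
PIs = {-0011, -1010, -1101, 00110, 011-1, 1-010, 10-11, 100-1, 1001-, 11-10, 111-0, 1110-}
Coverage chart:
  m3: -0011 ←essential
  m6: 00110 ←essential
  m10: -1010 ←essential
  m13: -1101,011-1
  m15: 011-1 ←essential
  m17: 100-1 ←essential
  m18: 1-010,1001-
  m19: -0011,10-11,100-1,1001-
  m23: 10-11 ←essential
  m26: -1010,1-010,11-10
  m28: 111-0,1110-
  m29: -1101,1110-
  m30: 11-10,111-0
Essential: -0011, -1010, 00110, 011-1, 10-11, 100-1
Petrick residual → -1101, 1-010, 111-0
Min cover (9 terms): b'c'de + bc'de' + bcd'e + a'b'cde' + a'bce + ac'de' + ab'de + ab'c'e + abce'

9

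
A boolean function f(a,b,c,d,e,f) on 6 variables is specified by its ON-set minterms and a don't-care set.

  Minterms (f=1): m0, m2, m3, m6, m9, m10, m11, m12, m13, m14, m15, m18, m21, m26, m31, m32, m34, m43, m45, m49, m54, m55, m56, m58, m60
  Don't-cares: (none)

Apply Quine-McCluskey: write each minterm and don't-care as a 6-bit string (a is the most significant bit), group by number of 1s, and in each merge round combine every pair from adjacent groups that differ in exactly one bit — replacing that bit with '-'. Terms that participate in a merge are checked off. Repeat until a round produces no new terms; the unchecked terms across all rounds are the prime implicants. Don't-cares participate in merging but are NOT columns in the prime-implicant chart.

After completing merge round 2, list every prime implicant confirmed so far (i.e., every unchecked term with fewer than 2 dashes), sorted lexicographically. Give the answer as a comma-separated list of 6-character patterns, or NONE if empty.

-01011, -01101, -11010, 0-1111, 010101, 110001, 11011-, 111-00, 1110-0

Round 0: 000000✓ 000010✓ 000011✓ 000110✓ 001001✓ 001010✓ 001011✓ 001100✓ 001101✓ 001110✓ 001111✓ 010010✓ 010101 011010✓ 011111✓ 100000✓ 100010✓ 101011✓ 101101✓ 110001 110110✓ 110111✓ 111000✓ 111010✓ 111100✓
Round 1: -00000✓ -00010✓ -01011 -01101 -11010 0-0010✓ 0-1010✓ 0-1111 00-010✓ 00-011✓ 00-110✓ 000-10✓ 0000-0✓ 00001-✓ 001-01✓ 001-10✓ 001-11✓ 0010-1✓ 00101-✓ 0011-0✓ 0011-1✓ 00110-✓ 00111-✓ 01-010✓ 1000-0✓ 11011- 111-00 1110-0
Round 2: -000-0 0--010 00--10 00-01- 001--1 001-1- 0011--
PIs = {-000-0, -01011, -01101, -11010, 0--010, 0-1111, 00--10, 00-01-, 001--1, 001-1-, 0011--, 010101, 110001, 11011-, 111-00, 1110-0}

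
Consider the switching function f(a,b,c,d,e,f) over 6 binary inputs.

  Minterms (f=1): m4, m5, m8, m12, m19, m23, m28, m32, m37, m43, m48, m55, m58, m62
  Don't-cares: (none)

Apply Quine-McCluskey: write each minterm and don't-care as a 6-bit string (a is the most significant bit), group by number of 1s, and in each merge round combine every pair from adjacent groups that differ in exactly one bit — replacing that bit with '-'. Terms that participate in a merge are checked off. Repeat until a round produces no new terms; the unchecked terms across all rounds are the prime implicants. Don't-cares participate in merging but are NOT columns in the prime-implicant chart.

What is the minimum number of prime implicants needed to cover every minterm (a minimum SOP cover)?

size-2^0 implicants → 000100(✓)  000101(✓)  001000(✓)  001100(✓)  010011(✓)  010111(✓)  011100(✓)  100000(✓)  100101(✓)  101011  110000(✓)  110111(✓)  111010(✓)  111110(✓)
size-2^1 implicants → -00101  -10111  0-1100  00-100  00010-  001-00  010-11  1-0000  111-10
Unchecked terms (primes): -00101, -10111, 0-1100, 00-100, 00010-, 001-00, 010-11, 1-0000, 101011, 111-10
Minterm coverage:
  m4 ⊆ 00-100,00010-
  m5 ⊆ -00101,00010-
  m8 ⊆ 001-00 [E]
  m12 ⊆ 0-1100,00-100,001-00
  m19 ⊆ 010-11 [E]
  m23 ⊆ -10111,010-11
  m28 ⊆ 0-1100 [E]
  m32 ⊆ 1-0000 [E]
  m37 ⊆ -00101 [E]
  m43 ⊆ 101011 [E]
  m48 ⊆ 1-0000 [E]
  m55 ⊆ -10111 [E]
  m58 ⊆ 111-10 [E]
  m62 ⊆ 111-10 [E]
E = {-00101, -10111, 0-1100, 001-00, 010-11, 1-0000, 101011, 111-10}
Petrick residual → 00-100
Cover = b'c'de'f + bc'def + a'cde'f' + a'b'de'f' + a'b'ce'f' + a'bc'ef + ac'd'e'f' + ab'cd'ef + abcef'  |cover|=9

9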